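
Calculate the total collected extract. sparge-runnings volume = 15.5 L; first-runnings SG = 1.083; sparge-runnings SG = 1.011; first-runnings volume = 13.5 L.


total = Σ (SG_i − 1)·1000·V_i
first = (1.083 − 1)·1000·13.5 = 1120.5000
sparge = (1.011 − 1)·1000·15.5 = 170.5000
total = 1120.5000 + 170.5000

1291.0000 gravity·L


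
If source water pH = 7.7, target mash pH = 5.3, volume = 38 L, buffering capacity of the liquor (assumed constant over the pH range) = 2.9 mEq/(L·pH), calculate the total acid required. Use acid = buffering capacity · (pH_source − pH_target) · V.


acid = 2.9 · (7.7 − 5.3) · 38

264.4800 mEq


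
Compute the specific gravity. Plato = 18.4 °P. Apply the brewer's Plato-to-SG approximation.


SG = 259/(259 − P)
SG = 259/(259 − 18.4)

1.0765


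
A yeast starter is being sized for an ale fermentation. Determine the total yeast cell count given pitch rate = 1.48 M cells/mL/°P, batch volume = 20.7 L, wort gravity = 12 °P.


cells (billions) = rate · V_L · °P
cells = 1.48 · 20.7 · 12

367.6320 billion cells


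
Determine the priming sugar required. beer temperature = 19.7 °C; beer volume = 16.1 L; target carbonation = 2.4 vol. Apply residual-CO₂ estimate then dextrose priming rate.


residual = 14.695·(0.01821 + 0.09011·e^(−0.04·T));  sugar = (target − residual)·4.0·V
residual = 14.695·(0.01821 + 0.09011·e^(−0.04·19.7)) = 0.8698
sugar = (2.4 − 0.8698)·4.0·16.1

98.5471 g


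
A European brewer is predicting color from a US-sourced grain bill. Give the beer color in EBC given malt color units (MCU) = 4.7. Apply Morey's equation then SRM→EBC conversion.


SRM = 1.4922·MCU^0.6859;  EBC = SRM·1.97
SRM = 1.4922·4.7^0.6859 = 4.3134
EBC = 4.3134·1.97

8.4974 EBC


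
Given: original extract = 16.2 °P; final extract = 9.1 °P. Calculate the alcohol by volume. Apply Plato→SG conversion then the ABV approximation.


SG = 259/(259 − P);  ABV = (OG − FG)·131.25
OG = 259/(259 − 16.2) = 1.0667
FG = 259/(259 − 9.1) = 1.0364
ABV = (1.0667 − 1.0364)·131.25

3.9778 % ABV


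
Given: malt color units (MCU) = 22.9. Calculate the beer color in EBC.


SRM = 1.4922·MCU^0.6859;  EBC = SRM·1.97
SRM = 1.4922·22.9^0.6859 = 12.7802
EBC = 12.7802·1.97

25.1770 EBC


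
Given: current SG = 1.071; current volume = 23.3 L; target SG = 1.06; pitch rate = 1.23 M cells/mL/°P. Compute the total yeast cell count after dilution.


V_w = V·((SG_c−1)/(SG_t−1)−1);  °P = 259 − 259/SG_t;  cells = rate·(V+V_w)·°P
V_w = 23.3·((1.071−1)/(1.06−1)−1) = 4.2717
V_final = 23.3 + 4.2717 = 27.5717
°P = 259 − 259/1.06 = 14.6604
cells = 1.23·27.5717·14.6604

497.1796 billion cells


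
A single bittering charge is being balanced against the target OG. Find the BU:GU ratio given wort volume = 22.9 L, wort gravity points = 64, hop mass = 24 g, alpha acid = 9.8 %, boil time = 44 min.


U = 1.65·0.000125^(GP/1000)·(1−e^(−0.04t))/4.15;  IBU = (α/100)·m·U·1000/V;  BU:GU = IBU/GP
U = 1.65·0.000125^(64/1000)·(1−e^(−0.04·44))/4.15 = 0.1852
IBU = (9.8/100)·24·0.1852·1000/22.9 = 19.0216
BU:GU = 19.0216/64

0.2972


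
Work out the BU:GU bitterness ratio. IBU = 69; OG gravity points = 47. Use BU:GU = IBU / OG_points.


BU:GU = 69 / 47

1.4681


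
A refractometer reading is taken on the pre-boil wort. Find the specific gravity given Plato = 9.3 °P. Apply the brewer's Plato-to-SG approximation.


SG = 259/(259 − P)
SG = 259/(259 − 9.3)

1.0372


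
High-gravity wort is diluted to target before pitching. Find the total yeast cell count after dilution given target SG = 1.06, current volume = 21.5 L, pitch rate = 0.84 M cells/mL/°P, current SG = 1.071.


V_w = V·((SG_c−1)/(SG_t−1)−1);  °P = 259 − 259/SG_t;  cells = rate·(V+V_w)·°P
V_w = 21.5·((1.071−1)/(1.06−1)−1) = 3.9417
V_final = 21.5 + 3.9417 = 25.4417
°P = 259 − 259/1.06 = 14.6604
cells = 0.84·25.4417·14.6604

313.3069 billion cells


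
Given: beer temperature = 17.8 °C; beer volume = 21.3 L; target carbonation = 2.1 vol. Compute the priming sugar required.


residual = 14.695·(0.01821 + 0.09011·e^(−0.04·T));  sugar = (target − residual)·4.0·V
residual = 14.695·(0.01821 + 0.09011·e^(−0.04·17.8)) = 0.9173
sugar = (2.1 − 0.9173)·4.0·21.3

100.7649 g


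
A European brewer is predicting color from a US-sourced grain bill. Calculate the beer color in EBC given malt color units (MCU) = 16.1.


SRM = 1.4922·MCU^0.6859;  EBC = SRM·1.97
SRM = 1.4922·16.1^0.6859 = 10.0367
EBC = 10.0367·1.97

19.7722 EBC


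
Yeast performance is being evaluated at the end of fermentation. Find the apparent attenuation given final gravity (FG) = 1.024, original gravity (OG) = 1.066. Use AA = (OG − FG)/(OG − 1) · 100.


AA = (1.066 − 1.024)/(1.066 − 1) · 100

63.6364 %


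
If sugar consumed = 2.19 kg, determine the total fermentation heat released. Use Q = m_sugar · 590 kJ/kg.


Q = 2.19 · 590

1292.1000 kJ


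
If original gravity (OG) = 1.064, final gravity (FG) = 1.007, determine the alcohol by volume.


ABV = (OG − FG) · 131.25
ABV = (1.064 − 1.007) · 131.25

7.4813 % ABV


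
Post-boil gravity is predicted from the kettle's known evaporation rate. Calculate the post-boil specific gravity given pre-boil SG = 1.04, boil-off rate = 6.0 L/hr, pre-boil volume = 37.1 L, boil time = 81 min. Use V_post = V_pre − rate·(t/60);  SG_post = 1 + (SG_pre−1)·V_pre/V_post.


V_post = 37.1 − 6.0·(81/60) = 29.0000
SG_post = 1 + (1.04 − 1)·37.1/29.0000

1.0512


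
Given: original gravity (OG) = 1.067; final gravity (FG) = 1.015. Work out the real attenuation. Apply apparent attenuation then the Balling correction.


AA = (OG−FG)/(OG−1)·100;  RA = AA·0.8192
AA = (1.067 − 1.015)/(1.067 − 1)·100 = 77.6119
RA = 77.6119·0.8192

63.5797 %


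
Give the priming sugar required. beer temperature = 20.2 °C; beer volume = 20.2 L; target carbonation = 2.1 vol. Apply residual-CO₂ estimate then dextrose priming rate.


residual = 14.695·(0.01821 + 0.09011·e^(−0.04·T));  sugar = (target − residual)·4.0·V
residual = 14.695·(0.01821 + 0.09011·e^(−0.04·20.2)) = 0.8578
sugar = (2.1 − 0.8578)·4.0·20.2

100.3664 g


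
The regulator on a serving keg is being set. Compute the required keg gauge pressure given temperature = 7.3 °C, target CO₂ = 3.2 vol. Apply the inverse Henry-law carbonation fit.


psi = vols/(0.01821 + 0.09011·e^(−0.04·T)) − 14.695
psi = 3.2/(0.01821 + 0.09011·e^(−0.04·7.3)) − 14.695

22.7313 psi


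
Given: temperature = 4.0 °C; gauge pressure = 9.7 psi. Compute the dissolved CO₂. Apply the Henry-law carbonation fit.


vols = (P + 14.695)·(0.01821 + 0.09011·e^(−0.04·T))
vols = (9.7 + 14.695)·(0.01821 + 0.09011·e^(−0.04·4.0))

2.3174 volumes


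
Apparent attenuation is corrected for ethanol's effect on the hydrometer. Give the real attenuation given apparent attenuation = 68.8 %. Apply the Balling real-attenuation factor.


RA = AA · 0.8192
RA = 68.8 · 0.8192

56.3610 %


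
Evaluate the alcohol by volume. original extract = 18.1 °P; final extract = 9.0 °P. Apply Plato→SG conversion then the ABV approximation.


SG = 259/(259 − P);  ABV = (OG − FG)·131.25
OG = 259/(259 − 18.1) = 1.0751
FG = 259/(259 − 9.0) = 1.0360
ABV = (1.0751 − 1.0360)·131.25

5.1365 % ABV


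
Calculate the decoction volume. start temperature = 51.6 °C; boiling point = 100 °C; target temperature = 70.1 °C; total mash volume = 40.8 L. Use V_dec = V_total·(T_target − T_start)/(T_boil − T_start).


V_dec = 40.8·(70.1 − 51.6)/(100 − 51.6)

15.5950 L


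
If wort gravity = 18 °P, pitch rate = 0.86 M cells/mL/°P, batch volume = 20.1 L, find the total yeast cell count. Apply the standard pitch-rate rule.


cells (billions) = rate · V_L · °P
cells = 0.86 · 20.1 · 18

311.1480 billion cells


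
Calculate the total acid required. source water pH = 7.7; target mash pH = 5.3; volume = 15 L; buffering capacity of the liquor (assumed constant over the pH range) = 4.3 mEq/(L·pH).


acid = buffering capacity · (pH_source − pH_target) · V
acid = 4.3 · (7.7 − 5.3) · 15

154.8000 mEq


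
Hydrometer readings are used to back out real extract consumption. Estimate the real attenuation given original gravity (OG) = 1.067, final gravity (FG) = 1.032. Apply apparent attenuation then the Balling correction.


AA = (OG−FG)/(OG−1)·100;  RA = AA·0.8192
AA = (1.067 − 1.032)/(1.067 − 1)·100 = 52.2388
RA = 52.2388·0.8192

42.7940 %


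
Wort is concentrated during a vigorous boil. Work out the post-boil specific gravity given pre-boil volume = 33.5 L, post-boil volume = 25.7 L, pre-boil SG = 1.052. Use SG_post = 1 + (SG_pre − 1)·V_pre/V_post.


pts_pre = (1.052 − 1)·1000 = 52.0000
pts_post = 52.0000·33.5/25.7 = 67.7821
SG_post = 1 + 67.7821/1000

1.0678


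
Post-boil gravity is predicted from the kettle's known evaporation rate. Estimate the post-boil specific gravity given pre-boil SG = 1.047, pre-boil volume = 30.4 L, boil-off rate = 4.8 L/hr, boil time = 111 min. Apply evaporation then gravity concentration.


V_post = V_pre − rate·(t/60);  SG_post = 1 + (SG_pre−1)·V_pre/V_post
V_post = 30.4 − 4.8·(111/60) = 21.5200
SG_post = 1 + (1.047 − 1)·30.4/21.5200

1.0664


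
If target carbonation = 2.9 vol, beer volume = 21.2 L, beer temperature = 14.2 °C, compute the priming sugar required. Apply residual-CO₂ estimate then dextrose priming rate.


residual = 14.695·(0.01821 + 0.09011·e^(−0.04·T));  sugar = (target − residual)·4.0·V
residual = 14.695·(0.01821 + 0.09011·e^(−0.04·14.2)) = 1.0179
sugar = (2.9 − 1.0179)·4.0·21.2

159.5983 g


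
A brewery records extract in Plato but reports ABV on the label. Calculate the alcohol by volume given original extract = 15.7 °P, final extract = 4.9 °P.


SG = 259/(259 − P);  ABV = (OG − FG)·131.25
OG = 259/(259 − 15.7) = 1.0645
FG = 259/(259 − 4.9) = 1.0193
ABV = (1.0645 − 1.0193)·131.25

5.9385 % ABV


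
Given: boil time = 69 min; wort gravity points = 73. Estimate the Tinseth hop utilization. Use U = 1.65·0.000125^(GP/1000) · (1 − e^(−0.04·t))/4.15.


bigness = 1.65·0.000125^(73/1000) = 0.8562
boil_factor = (1 − e^(−0.04·69))/4.15 = 0.2257
U = 0.8562 · 0.2257

0.1932


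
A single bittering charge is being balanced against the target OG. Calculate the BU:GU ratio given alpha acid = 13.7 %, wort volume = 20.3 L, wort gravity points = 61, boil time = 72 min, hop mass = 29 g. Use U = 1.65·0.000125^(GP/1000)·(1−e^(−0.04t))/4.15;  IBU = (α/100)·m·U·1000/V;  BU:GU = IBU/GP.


U = 1.65·0.000125^(61/1000)·(1−e^(−0.04·72))/4.15 = 0.2169
IBU = (13.7/100)·29·0.2169·1000/20.3 = 42.4502
BU:GU = 42.4502/61

0.6959


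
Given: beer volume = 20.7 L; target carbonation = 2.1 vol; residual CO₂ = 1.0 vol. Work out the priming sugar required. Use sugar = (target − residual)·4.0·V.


sugar = (2.1 − 1.0)·4.0·20.7

91.0800 g


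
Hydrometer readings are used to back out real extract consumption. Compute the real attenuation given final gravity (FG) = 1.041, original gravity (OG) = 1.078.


AA = (OG−FG)/(OG−1)·100;  RA = AA·0.8192
AA = (1.078 − 1.041)/(1.078 − 1)·100 = 47.4359
RA = 47.4359·0.8192

38.8595 %


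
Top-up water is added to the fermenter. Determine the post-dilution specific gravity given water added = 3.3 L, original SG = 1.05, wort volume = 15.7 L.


SG_new = 1 + (SG_old − 1)·V_old/(V_old + V_water)
pts = (1.05 − 1)·1000·15.7/(15.7 + 3.3) = 41.3158
SG_new = 1 + 41.3158/1000

1.0413


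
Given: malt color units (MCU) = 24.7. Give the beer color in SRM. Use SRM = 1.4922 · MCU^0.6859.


SRM = 1.4922 · 24.7^0.6859

13.4610 SRM


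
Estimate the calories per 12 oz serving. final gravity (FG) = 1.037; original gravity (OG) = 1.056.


ABW = (OG−FG)·131.25·0.79/FG;  °P = 259 − 259/SG (for OG→OE and FG→AE);  RE = 0.1808·OE + 0.8192·AE;  Cal = (6.9·ABW + 4·(RE−0.1))·FG·3.55
ABW = (1.056 − 1.037)·131.25·0.79/1.037 = 1.8998
OE = 259 − 259/1.056 = 13.7348 °P
AE = 259 − 259/1.037 = 9.2411 °P
RE = 0.1808·13.7348 + 0.8192·9.2411 = 10.0536 °P
Cal = (6.9·1.8998 + 4·(10.0536−0.1))·1.037·3.55

194.8267 kcal


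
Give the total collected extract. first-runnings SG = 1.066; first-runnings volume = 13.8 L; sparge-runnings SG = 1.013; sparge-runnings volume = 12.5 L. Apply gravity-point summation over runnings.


total = Σ (SG_i − 1)·1000·V_i
first = (1.066 − 1)·1000·13.8 = 910.8000
sparge = (1.013 − 1)·1000·12.5 = 162.5000
total = 910.8000 + 162.5000

1073.3000 gravity·L


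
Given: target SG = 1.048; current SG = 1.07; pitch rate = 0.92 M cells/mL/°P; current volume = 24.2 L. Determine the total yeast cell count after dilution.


V_w = V·((SG_c−1)/(SG_t−1)−1);  °P = 259 − 259/SG_t;  cells = rate·(V+V_w)·°P
V_w = 24.2·((1.07−1)/(1.048−1)−1) = 11.0917
V_final = 24.2 + 11.0917 = 35.2917
°P = 259 − 259/1.048 = 11.8626
cells = 0.92·35.2917·11.8626

385.1587 billion cells


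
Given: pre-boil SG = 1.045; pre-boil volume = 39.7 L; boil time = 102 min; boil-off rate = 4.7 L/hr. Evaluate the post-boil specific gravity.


V_post = V_pre − rate·(t/60);  SG_post = 1 + (SG_pre−1)·V_pre/V_post
V_post = 39.7 − 4.7·(102/60) = 31.7100
SG_post = 1 + (1.045 − 1)·39.7/31.7100

1.0563


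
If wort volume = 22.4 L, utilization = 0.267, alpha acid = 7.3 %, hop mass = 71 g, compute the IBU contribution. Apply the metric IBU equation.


IBU = (α/100)·mass·U·1000 / V
IBU = (7.3/100)·71·0.267·1000 / 22.4

61.7795 IBU


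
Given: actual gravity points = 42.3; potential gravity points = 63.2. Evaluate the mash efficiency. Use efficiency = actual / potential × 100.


efficiency = 42.3 / 63.2 × 100

66.9304 %


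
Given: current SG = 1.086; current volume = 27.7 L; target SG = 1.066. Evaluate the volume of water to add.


V_water = V·((SG_curr − 1)/(SG_target − 1) − 1)
V_water = 27.7·((1.086 − 1)/(1.066 − 1) − 1)

8.3939 L


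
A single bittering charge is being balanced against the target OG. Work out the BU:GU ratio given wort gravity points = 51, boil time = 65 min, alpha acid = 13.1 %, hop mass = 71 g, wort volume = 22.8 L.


U = 1.65·0.000125^(GP/1000)·(1−e^(−0.04t))/4.15;  IBU = (α/100)·m·U·1000/V;  BU:GU = IBU/GP
U = 1.65·0.000125^(51/1000)·(1−e^(−0.04·65))/4.15 = 0.2327
IBU = (13.1/100)·71·0.2327·1000/22.8 = 94.9414
BU:GU = 94.9414/51

1.8616


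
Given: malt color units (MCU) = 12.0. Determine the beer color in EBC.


SRM = 1.4922·MCU^0.6859;  EBC = SRM·1.97
SRM = 1.4922·12.0^0.6859 = 8.2042
EBC = 8.2042·1.97

16.1623 EBC


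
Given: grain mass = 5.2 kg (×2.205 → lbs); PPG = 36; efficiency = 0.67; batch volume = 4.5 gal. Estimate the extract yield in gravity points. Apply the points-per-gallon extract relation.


points = lbs × PPG × eff / vol
lbs = 5.2 × 2.205 = 11.4660
points = 11.4660 × 36 × 0.67 / 4.5

61.4578 points


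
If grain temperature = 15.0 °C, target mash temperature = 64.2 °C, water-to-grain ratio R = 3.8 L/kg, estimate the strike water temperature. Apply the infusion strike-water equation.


T_strike = (0.41/R)·(T_mash − T_grain) + T_mash
T_strike = (0.41/3.8)·(64.2 − 15.0) + 64.2

69.5084 °C


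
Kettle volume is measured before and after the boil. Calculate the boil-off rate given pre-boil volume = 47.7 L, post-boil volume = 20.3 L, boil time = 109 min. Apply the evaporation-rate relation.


rate = (V_pre − V_post) / (t_min/60)
rate = (47.7 − 20.3) / (109/60)

15.0826 L/hr


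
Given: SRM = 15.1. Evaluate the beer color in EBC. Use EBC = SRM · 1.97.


EBC = 15.1 · 1.97

29.7470 EBC


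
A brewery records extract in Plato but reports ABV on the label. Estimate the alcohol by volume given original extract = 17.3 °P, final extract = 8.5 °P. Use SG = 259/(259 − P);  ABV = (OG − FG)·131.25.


OG = 259/(259 − 17.3) = 1.0716
FG = 259/(259 − 8.5) = 1.0339
ABV = (1.0716 − 1.0339)·131.25

4.9408 % ABV


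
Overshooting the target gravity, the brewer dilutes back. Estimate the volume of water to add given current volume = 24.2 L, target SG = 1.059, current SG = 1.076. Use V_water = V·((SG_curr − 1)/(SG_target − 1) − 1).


V_water = 24.2·((1.076 − 1)/(1.059 − 1) − 1)

6.9729 L


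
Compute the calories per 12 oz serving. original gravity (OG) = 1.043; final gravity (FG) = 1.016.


ABW = (OG−FG)·131.25·0.79/FG;  °P = 259 − 259/SG (for OG→OE and FG→AE);  RE = 0.1808·OE + 0.8192·AE;  Cal = (6.9·ABW + 4·(RE−0.1))·FG·3.55
ABW = (1.043 − 1.016)·131.25·0.79/1.016 = 2.7555
OE = 259 − 259/1.043 = 10.6779 °P
AE = 259 − 259/1.016 = 4.0787 °P
RE = 0.1808·10.6779 + 0.8192·4.0787 = 5.2719 °P
Cal = (6.9·2.7555 + 4·(5.2719−0.1))·1.016·3.55

143.1907 kcal


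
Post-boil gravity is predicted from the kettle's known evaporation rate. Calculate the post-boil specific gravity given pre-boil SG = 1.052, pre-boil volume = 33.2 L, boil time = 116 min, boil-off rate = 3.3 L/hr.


V_post = V_pre − rate·(t/60);  SG_post = 1 + (SG_pre−1)·V_pre/V_post
V_post = 33.2 − 3.3·(116/60) = 26.8200
SG_post = 1 + (1.052 − 1)·33.2/26.8200

1.0644


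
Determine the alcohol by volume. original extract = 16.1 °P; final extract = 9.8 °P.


SG = 259/(259 − P);  ABV = (OG − FG)·131.25
OG = 259/(259 − 16.1) = 1.0663
FG = 259/(259 − 9.8) = 1.0393
ABV = (1.0663 − 1.0393)·131.25

3.5381 % ABV


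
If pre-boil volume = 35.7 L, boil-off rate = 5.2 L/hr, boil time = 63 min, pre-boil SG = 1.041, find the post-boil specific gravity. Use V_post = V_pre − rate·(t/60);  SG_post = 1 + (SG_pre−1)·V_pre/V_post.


V_post = 35.7 − 5.2·(63/60) = 30.2400
SG_post = 1 + (1.041 − 1)·35.7/30.2400

1.0484


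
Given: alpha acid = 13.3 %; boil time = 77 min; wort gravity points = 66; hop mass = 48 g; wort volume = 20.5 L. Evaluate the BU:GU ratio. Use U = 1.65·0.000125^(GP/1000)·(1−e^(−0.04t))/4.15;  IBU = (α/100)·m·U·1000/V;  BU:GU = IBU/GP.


U = 1.65·0.000125^(66/1000)·(1−e^(−0.04·77))/4.15 = 0.2096
IBU = (13.3/100)·48·0.2096·1000/20.5 = 65.2736
BU:GU = 65.2736/66

0.9890


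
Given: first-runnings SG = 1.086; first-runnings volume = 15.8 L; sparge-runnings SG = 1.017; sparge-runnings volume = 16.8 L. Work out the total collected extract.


total = Σ (SG_i − 1)·1000·V_i
first = (1.086 − 1)·1000·15.8 = 1358.8000
sparge = (1.017 − 1)·1000·16.8 = 285.6000
total = 1358.8000 + 285.6000

1644.4000 gravity·L


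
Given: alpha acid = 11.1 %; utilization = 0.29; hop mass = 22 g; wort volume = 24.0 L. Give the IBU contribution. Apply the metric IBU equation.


IBU = (α/100)·mass·U·1000 / V
IBU = (11.1/100)·22·0.29·1000 / 24.0

29.5075 IBU


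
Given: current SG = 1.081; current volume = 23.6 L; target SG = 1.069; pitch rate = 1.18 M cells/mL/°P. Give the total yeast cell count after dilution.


V_w = V·((SG_c−1)/(SG_t−1)−1);  °P = 259 − 259/SG_t;  cells = rate·(V+V_w)·°P
V_w = 23.6·((1.081−1)/(1.069−1)−1) = 4.1043
V_final = 23.6 + 4.1043 = 27.7043
°P = 259 − 259/1.069 = 16.7175
cells = 1.18·27.7043·16.7175

546.5137 billion cells


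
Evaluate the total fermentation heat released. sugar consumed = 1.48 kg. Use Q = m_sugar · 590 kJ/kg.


Q = 1.48 · 590

873.2000 kJ


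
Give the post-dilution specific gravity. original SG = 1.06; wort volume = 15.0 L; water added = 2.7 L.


SG_new = 1 + (SG_old − 1)·V_old/(V_old + V_water)
pts = (1.06 − 1)·1000·15.0/(15.0 + 2.7) = 50.8475
SG_new = 1 + 50.8475/1000

1.0508


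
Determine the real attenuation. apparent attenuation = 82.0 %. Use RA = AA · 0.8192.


RA = 82.0 · 0.8192

67.1744 %


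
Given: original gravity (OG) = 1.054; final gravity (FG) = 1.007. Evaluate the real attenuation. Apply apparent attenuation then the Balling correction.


AA = (OG−FG)/(OG−1)·100;  RA = AA·0.8192
AA = (1.054 − 1.007)/(1.054 − 1)·100 = 87.0370
RA = 87.0370·0.8192

71.3007 %


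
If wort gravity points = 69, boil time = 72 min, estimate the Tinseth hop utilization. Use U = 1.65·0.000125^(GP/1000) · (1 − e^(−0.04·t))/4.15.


bigness = 1.65·0.000125^(69/1000) = 0.8875
boil_factor = (1 − e^(−0.04·72))/4.15 = 0.2274
U = 0.8875 · 0.2274

0.2019


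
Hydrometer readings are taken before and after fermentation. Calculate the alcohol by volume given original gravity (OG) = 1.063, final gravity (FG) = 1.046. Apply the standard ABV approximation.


ABV = (OG − FG) · 131.25
ABV = (1.063 − 1.046) · 131.25

2.2312 % ABV


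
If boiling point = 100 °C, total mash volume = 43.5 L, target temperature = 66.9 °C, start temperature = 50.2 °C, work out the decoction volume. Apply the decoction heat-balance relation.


V_dec = V_total·(T_target − T_start)/(T_boil − T_start)
V_dec = 43.5·(66.9 − 50.2)/(100 − 50.2)

14.5873 L


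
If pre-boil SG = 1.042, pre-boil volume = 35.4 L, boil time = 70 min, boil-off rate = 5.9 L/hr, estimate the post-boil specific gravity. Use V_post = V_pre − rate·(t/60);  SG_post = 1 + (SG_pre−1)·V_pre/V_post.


V_post = 35.4 − 5.9·(70/60) = 28.5167
SG_post = 1 + (1.042 − 1)·35.4/28.5167

1.0521


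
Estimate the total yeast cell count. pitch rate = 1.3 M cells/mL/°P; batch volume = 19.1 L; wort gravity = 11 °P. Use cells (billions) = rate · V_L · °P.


cells = 1.3 · 19.1 · 11

273.1300 billion cells


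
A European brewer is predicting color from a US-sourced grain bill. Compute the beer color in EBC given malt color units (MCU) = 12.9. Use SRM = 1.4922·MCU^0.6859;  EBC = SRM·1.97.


SRM = 1.4922·12.9^0.6859 = 8.6215
EBC = 8.6215·1.97

16.9843 EBC


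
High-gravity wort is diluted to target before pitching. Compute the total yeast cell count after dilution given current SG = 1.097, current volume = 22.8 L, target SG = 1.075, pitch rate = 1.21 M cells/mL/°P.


V_w = V·((SG_c−1)/(SG_t−1)−1);  °P = 259 − 259/SG_t;  cells = rate·(V+V_w)·°P
V_w = 22.8·((1.097−1)/(1.075−1)−1) = 6.6880
V_final = 22.8 + 6.6880 = 29.4880
°P = 259 − 259/1.075 = 18.0698
cells = 1.21·29.4880·18.0698

644.7380 billion cells


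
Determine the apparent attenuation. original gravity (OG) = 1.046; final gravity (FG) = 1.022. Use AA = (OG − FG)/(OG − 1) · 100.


AA = (1.046 − 1.022)/(1.046 − 1) · 100

52.1739 %


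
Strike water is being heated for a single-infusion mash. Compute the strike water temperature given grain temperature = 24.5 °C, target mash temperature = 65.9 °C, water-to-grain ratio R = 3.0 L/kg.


T_strike = (0.41/R)·(T_mash − T_grain) + T_mash
T_strike = (0.41/3.0)·(65.9 − 24.5) + 65.9

71.5580 °C


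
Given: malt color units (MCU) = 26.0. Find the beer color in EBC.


SRM = 1.4922·MCU^0.6859;  EBC = SRM·1.97
SRM = 1.4922·26.0^0.6859 = 13.9430
EBC = 13.9430·1.97

27.4678 EBC


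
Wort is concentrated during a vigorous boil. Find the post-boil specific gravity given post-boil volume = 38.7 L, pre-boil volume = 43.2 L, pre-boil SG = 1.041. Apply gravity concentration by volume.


SG_post = 1 + (SG_pre − 1)·V_pre/V_post
pts_pre = (1.041 − 1)·1000 = 41.0000
pts_post = 41.0000·43.2/38.7 = 45.7674
SG_post = 1 + 45.7674/1000

1.0458


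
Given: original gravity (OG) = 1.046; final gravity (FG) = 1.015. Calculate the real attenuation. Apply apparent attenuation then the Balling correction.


AA = (OG−FG)/(OG−1)·100;  RA = AA·0.8192
AA = (1.046 − 1.015)/(1.046 − 1)·100 = 67.3913
RA = 67.3913·0.8192

55.2070 %


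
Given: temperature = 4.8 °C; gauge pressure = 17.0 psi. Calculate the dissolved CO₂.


vols = (P + 14.695)·(0.01821 + 0.09011·e^(−0.04·T))
vols = (17.0 + 14.695)·(0.01821 + 0.09011·e^(−0.04·4.8))

2.9343 volumes


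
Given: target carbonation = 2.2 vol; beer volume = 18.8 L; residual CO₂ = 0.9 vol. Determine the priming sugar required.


sugar = (target − residual)·4.0·V
sugar = (2.2 − 0.9)·4.0·18.8

97.7600 g


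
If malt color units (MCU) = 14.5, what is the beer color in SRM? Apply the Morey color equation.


SRM = 1.4922 · MCU^0.6859
SRM = 1.4922 · 14.5^0.6859

9.3413 SRM


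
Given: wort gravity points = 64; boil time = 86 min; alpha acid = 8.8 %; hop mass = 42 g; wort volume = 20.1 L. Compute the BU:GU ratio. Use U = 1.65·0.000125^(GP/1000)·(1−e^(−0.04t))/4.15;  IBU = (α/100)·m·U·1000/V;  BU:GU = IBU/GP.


U = 1.65·0.000125^(64/1000)·(1−e^(−0.04·86))/4.15 = 0.2165
IBU = (8.8/100)·42·0.2165·1000/20.1 = 39.8126
BU:GU = 39.8126/64

0.6221


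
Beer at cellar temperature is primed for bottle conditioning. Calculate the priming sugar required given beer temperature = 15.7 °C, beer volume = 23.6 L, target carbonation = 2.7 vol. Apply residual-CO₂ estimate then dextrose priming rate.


residual = 14.695·(0.01821 + 0.09011·e^(−0.04·T));  sugar = (target − residual)·4.0·V
residual = 14.695·(0.01821 + 0.09011·e^(−0.04·15.7)) = 0.9742
sugar = (2.7 − 0.9742)·4.0·23.6

162.9110 g


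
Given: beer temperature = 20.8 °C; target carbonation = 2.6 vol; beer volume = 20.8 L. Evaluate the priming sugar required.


residual = 14.695·(0.01821 + 0.09011·e^(−0.04·T));  sugar = (target − residual)·4.0·V
residual = 14.695·(0.01821 + 0.09011·e^(−0.04·20.8)) = 0.8438
sugar = (2.6 − 0.8438)·4.0·20.8

146.1122 g


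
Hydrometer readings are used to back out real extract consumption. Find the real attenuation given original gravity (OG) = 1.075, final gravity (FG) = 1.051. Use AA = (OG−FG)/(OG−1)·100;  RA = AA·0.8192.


AA = (1.075 − 1.051)/(1.075 − 1)·100 = 32.0000
RA = 32.0000·0.8192

26.2144 %


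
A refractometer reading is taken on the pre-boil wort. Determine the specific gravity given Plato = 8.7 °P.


SG = 259/(259 − P)
SG = 259/(259 − 8.7)

1.0348


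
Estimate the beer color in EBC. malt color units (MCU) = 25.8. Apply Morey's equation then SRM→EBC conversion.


SRM = 1.4922·MCU^0.6859;  EBC = SRM·1.97
SRM = 1.4922·25.8^0.6859 = 13.8694
EBC = 13.8694·1.97

27.3227 EBC


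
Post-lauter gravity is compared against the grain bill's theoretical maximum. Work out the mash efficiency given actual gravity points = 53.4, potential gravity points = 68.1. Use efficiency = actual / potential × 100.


efficiency = 53.4 / 68.1 × 100

78.4141 %


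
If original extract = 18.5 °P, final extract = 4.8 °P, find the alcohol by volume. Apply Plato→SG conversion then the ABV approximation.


SG = 259/(259 − P);  ABV = (OG − FG)·131.25
OG = 259/(259 − 18.5) = 1.0769
FG = 259/(259 − 4.8) = 1.0189
ABV = (1.0769 − 1.0189)·131.25

7.6178 % ABV


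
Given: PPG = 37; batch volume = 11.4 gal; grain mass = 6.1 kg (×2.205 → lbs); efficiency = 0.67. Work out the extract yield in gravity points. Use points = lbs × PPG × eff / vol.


lbs = 6.1 × 2.205 = 13.4505
points = 13.4505 × 37 × 0.67 / 11.4

29.2489 points


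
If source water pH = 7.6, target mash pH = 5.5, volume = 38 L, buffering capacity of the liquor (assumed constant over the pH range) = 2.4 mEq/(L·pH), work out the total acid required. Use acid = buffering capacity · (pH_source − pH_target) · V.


acid = 2.4 · (7.6 − 5.5) · 38

191.5200 mEq


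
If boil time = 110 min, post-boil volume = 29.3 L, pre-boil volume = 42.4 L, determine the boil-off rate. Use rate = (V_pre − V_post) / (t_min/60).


rate = (42.4 − 29.3) / (110/60)

7.1455 L/hr


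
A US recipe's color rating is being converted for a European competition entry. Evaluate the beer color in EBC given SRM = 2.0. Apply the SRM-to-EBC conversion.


EBC = SRM · 1.97
EBC = 2.0 · 1.97

3.9400 EBC


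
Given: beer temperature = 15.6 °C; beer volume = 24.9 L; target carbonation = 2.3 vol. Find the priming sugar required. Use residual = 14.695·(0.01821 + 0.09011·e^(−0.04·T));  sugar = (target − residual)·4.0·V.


residual = 14.695·(0.01821 + 0.09011·e^(−0.04·15.6)) = 0.9771
sugar = (2.3 − 0.9771)·4.0·24.9

131.7628 g


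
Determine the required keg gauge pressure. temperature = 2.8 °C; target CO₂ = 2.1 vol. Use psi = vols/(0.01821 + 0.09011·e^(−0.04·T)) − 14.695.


psi = 2.1/(0.01821 + 0.09011·e^(−0.04·2.8)) − 14.695

6.5660 psi


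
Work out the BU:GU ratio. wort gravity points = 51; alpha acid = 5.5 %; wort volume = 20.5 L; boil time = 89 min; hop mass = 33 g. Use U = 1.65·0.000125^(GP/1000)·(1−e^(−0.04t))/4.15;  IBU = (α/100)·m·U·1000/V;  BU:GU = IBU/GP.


U = 1.65·0.000125^(51/1000)·(1−e^(−0.04·89))/4.15 = 0.2443
IBU = (5.5/100)·33·0.2443·1000/20.5 = 21.6257
BU:GU = 21.6257/51

0.4240


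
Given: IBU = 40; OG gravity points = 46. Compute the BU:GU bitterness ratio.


BU:GU = IBU / OG_points
BU:GU = 40 / 46

0.8696


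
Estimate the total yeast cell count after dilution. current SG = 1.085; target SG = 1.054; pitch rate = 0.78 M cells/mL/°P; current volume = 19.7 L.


V_w = V·((SG_c−1)/(SG_t−1)−1);  °P = 259 − 259/SG_t;  cells = rate·(V+V_w)·°P
V_w = 19.7·((1.085−1)/(1.054−1)−1) = 11.3093
V_final = 19.7 + 11.3093 = 31.0093
°P = 259 − 259/1.054 = 13.2694
cells = 0.78·31.0093·13.2694

320.9511 billion cells


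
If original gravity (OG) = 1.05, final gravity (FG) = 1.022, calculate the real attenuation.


AA = (OG−FG)/(OG−1)·100;  RA = AA·0.8192
AA = (1.05 − 1.022)/(1.05 − 1)·100 = 56.0000
RA = 56.0000·0.8192

45.8752 %


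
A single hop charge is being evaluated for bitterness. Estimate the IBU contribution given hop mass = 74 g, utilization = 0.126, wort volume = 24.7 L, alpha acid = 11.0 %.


IBU = (α/100)·mass·U·1000 / V
IBU = (11.0/100)·74·0.126·1000 / 24.7

41.5239 IBU


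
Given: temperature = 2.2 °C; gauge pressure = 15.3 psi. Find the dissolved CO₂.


vols = (P + 14.695)·(0.01821 + 0.09011·e^(−0.04·T))
vols = (15.3 + 14.695)·(0.01821 + 0.09011·e^(−0.04·2.2))

3.0214 volumes


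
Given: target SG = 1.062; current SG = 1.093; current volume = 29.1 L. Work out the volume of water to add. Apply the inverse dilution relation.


V_water = V·((SG_curr − 1)/(SG_target − 1) − 1)
V_water = 29.1·((1.093 − 1)/(1.062 − 1) − 1)

14.5500 L


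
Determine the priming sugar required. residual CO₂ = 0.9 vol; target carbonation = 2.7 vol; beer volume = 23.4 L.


sugar = (target − residual)·4.0·V
sugar = (2.7 − 0.9)·4.0·23.4

168.4800 g


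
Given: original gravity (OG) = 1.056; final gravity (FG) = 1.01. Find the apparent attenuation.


AA = (OG − FG)/(OG − 1) · 100
AA = (1.056 − 1.01)/(1.056 − 1) · 100

82.1429 %


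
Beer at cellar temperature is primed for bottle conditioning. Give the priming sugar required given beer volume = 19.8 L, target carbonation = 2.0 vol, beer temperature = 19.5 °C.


residual = 14.695·(0.01821 + 0.09011·e^(−0.04·T));  sugar = (target − residual)·4.0·V
residual = 14.695·(0.01821 + 0.09011·e^(−0.04·19.5)) = 0.8746
sugar = (2.0 − 0.8746)·4.0·19.8

89.1315 g


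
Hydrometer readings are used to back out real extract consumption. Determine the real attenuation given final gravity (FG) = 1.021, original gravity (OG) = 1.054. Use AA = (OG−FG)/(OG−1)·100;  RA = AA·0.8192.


AA = (1.054 − 1.021)/(1.054 − 1)·100 = 61.1111
RA = 61.1111·0.8192

50.0622 %


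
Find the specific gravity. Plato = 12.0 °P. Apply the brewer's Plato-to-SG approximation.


SG = 259/(259 − P)
SG = 259/(259 − 12.0)

1.0486


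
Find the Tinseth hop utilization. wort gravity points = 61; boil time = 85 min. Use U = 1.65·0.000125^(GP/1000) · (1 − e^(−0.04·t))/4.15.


bigness = 1.65·0.000125^(61/1000) = 0.9537
boil_factor = (1 − e^(−0.04·85))/4.15 = 0.2329
U = 0.9537 · 0.2329

0.2221


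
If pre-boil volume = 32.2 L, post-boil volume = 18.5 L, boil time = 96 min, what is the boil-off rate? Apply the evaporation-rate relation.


rate = (V_pre − V_post) / (t_min/60)
rate = (32.2 − 18.5) / (96/60)

8.5625 L/hr


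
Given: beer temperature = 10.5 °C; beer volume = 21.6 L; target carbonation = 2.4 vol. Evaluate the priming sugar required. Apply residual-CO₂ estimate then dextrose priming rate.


residual = 14.695·(0.01821 + 0.09011·e^(−0.04·T));  sugar = (target − residual)·4.0·V
residual = 14.695·(0.01821 + 0.09011·e^(−0.04·10.5)) = 1.1376
sugar = (2.4 − 1.1376)·4.0·21.6

109.0683 g


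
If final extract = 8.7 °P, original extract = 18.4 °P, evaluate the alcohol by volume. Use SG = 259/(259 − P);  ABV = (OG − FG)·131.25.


OG = 259/(259 − 18.4) = 1.0765
FG = 259/(259 − 8.7) = 1.0348
ABV = (1.0765 − 1.0348)·131.25

5.4754 % ABV


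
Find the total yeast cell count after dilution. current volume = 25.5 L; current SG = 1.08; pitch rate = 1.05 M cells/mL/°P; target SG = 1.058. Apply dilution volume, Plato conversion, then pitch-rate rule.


V_w = V·((SG_c−1)/(SG_t−1)−1);  °P = 259 − 259/SG_t;  cells = rate·(V+V_w)·°P
V_w = 25.5·((1.08−1)/(1.058−1)−1) = 9.6724
V_final = 25.5 + 9.6724 = 35.1724
°P = 259 − 259/1.058 = 14.1985
cells = 1.05·35.1724·14.1985

524.3648 billion cells


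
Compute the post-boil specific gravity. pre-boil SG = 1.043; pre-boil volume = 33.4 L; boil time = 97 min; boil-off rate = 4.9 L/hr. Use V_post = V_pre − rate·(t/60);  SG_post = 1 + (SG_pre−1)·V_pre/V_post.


V_post = 33.4 − 4.9·(97/60) = 25.4783
SG_post = 1 + (1.043 − 1)·33.4/25.4783

1.0564


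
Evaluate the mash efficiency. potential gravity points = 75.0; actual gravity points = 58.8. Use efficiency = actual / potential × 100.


efficiency = 58.8 / 75.0 × 100

78.4000 %


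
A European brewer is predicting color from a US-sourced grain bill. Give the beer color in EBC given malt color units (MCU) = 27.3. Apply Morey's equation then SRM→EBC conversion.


SRM = 1.4922·MCU^0.6859;  EBC = SRM·1.97
SRM = 1.4922·27.3^0.6859 = 14.4175
EBC = 14.4175·1.97

28.4025 EBC


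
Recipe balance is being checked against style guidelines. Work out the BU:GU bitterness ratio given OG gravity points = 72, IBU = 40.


BU:GU = IBU / OG_points
BU:GU = 40 / 72

0.5556


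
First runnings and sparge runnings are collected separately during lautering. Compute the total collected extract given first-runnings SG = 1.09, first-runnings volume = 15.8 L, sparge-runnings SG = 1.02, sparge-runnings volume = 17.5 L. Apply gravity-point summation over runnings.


total = Σ (SG_i − 1)·1000·V_i
first = (1.09 − 1)·1000·15.8 = 1422.0000
sparge = (1.02 − 1)·1000·17.5 = 350.0000
total = 1422.0000 + 350.0000

1772.0000 gravity·L


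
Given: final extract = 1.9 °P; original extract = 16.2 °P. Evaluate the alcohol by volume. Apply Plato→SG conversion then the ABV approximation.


SG = 259/(259 − P);  ABV = (OG − FG)·131.25
OG = 259/(259 − 16.2) = 1.0667
FG = 259/(259 − 1.9) = 1.0074
ABV = (1.0667 − 1.0074)·131.25

7.7873 % ABV


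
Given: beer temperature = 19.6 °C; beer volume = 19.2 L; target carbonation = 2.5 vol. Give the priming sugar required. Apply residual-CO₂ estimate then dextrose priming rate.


residual = 14.695·(0.01821 + 0.09011·e^(−0.04·T));  sugar = (target − residual)·4.0·V
residual = 14.695·(0.01821 + 0.09011·e^(−0.04·19.6)) = 0.8722
sugar = (2.5 − 0.8722)·4.0·19.2

125.0167 g


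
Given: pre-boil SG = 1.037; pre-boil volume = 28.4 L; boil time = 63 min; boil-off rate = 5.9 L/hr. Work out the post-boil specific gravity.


V_post = V_pre − rate·(t/60);  SG_post = 1 + (SG_pre−1)·V_pre/V_post
V_post = 28.4 − 5.9·(63/60) = 22.2050
SG_post = 1 + (1.037 − 1)·28.4/22.2050

1.0473


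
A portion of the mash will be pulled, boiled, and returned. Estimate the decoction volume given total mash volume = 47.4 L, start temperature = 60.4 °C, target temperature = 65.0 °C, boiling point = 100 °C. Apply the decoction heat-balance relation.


V_dec = V_total·(T_target − T_start)/(T_boil − T_start)
V_dec = 47.4·(65.0 − 60.4)/(100 − 60.4)

5.5061 L


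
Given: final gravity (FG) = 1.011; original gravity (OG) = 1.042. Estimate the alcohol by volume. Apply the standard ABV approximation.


ABV = (OG − FG) · 131.25
ABV = (1.042 − 1.011) · 131.25

4.0688 % ABV


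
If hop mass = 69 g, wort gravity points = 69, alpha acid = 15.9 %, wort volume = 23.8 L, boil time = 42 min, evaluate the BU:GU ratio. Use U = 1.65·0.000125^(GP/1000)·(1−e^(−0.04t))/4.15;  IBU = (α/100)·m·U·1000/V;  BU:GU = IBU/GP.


U = 1.65·0.000125^(69/1000)·(1−e^(−0.04·42))/4.15 = 0.1740
IBU = (15.9/100)·69·0.1740·1000/23.8 = 80.2078
BU:GU = 80.2078/69

1.1624


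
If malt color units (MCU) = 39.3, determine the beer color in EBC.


SRM = 1.4922·MCU^0.6859;  EBC = SRM·1.97
SRM = 1.4922·39.3^0.6859 = 18.5106
EBC = 18.5106·1.97

36.4659 EBC


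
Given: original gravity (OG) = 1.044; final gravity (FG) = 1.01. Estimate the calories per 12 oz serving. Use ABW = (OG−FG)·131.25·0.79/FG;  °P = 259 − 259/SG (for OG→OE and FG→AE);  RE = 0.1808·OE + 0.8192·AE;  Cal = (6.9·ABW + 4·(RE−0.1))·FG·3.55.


ABW = (1.044 − 1.01)·131.25·0.79/1.01 = 3.4905
OE = 259 − 259/1.044 = 10.9157 °P
AE = 259 − 259/1.01 = 2.5644 °P
RE = 0.1808·10.9157 + 0.8192·2.5644 = 4.0743 °P
Cal = (6.9·3.4905 + 4·(4.0743−0.1))·1.01·3.55

143.3532 kcal


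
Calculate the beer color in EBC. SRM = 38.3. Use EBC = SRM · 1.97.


EBC = 38.3 · 1.97

75.4510 EBC


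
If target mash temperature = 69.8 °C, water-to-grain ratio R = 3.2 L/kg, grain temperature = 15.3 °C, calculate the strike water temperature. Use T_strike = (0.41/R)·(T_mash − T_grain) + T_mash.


T_strike = (0.41/3.2)·(69.8 − 15.3) + 69.8

76.7828 °C


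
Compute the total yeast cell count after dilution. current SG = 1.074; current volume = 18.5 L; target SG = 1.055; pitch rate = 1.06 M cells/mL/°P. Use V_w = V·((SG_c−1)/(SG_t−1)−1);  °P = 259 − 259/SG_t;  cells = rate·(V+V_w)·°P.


V_w = 18.5·((1.074−1)/(1.055−1)−1) = 6.3909
V_final = 18.5 + 6.3909 = 24.8909
°P = 259 − 259/1.055 = 13.5024
cells = 1.06·24.8909·13.5024

356.2514 billion cells


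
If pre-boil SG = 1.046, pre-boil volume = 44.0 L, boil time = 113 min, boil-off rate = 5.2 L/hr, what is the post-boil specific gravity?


V_post = V_pre − rate·(t/60);  SG_post = 1 + (SG_pre−1)·V_pre/V_post
V_post = 44.0 − 5.2·(113/60) = 34.2067
SG_post = 1 + (1.046 − 1)·44.0/34.2067

1.0592


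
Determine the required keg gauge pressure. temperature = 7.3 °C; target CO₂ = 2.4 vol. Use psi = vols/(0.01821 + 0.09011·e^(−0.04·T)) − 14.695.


psi = 2.4/(0.01821 + 0.09011·e^(−0.04·7.3)) − 14.695

13.3747 psi


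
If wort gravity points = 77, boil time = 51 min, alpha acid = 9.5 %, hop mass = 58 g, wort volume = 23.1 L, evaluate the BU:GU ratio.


U = 1.65·0.000125^(GP/1000)·(1−e^(−0.04t))/4.15;  IBU = (α/100)·m·U·1000/V;  BU:GU = IBU/GP
U = 1.65·0.000125^(77/1000)·(1−e^(−0.04·51))/4.15 = 0.1731
IBU = (9.5/100)·58·0.1731·1000/23.1 = 41.2993
BU:GU = 41.2993/77

0.5364


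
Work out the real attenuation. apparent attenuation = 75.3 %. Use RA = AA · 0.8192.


RA = 75.3 · 0.8192

61.6858 %


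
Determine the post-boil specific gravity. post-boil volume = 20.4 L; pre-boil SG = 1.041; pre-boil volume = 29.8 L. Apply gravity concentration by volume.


SG_post = 1 + (SG_pre − 1)·V_pre/V_post
pts_pre = (1.041 − 1)·1000 = 41.0000
pts_post = 41.0000·29.8/20.4 = 59.8922
SG_post = 1 + 59.8922/1000

1.0599
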